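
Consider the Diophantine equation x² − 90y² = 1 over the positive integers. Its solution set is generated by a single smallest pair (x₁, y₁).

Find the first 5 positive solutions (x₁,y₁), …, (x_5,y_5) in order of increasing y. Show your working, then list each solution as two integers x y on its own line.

19 2
721 76
27379 2886
1039681 109592
39480499 4161610

√90 → a₀=9, period (2,18); ℓ=2 even so k=1
i=0: a=9 ⇒ p=9, q=1
i=1: a=2 ⇒ p=19, q=2
(x₁, y₁) = (19, 2);  19² − 90·2² = 1 ✓
k=2:  x_2 = 19·19+90·2·2 = 721,  y_2 = 19·2+2·19 = 76
k=3:  x_3 = 19·721+90·2·76 = 27379,  y_3 = 19·76+2·721 = 2886
k=4:  x_4 = 19·27379+90·2·2886 = 1039681,  y_4 = 19·2886+2·27379 = 109592
k=5:  x_5 = 19·1039681+90·2·109592 = 39480499,  y_5 = 19·109592+2·1039681 = 4161610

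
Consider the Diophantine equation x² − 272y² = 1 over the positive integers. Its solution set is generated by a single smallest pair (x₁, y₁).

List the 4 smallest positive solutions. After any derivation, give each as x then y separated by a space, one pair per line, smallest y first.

[16; 2,32] for √272; ℓ=2 ⇒ convergent index 1
k=0  a_k=16  p_k/q_k = 16/1
k=1  a_k=2  p_k/q_k = 33/2
→ (33, 2).  Check: 33²=1089, 272·2²=1088, difference 1.
n=2: (33,2)∘(33,2) = (33·33+272·2·2, 33·2+2·33) = (2177,132)
n=3: (2177,132)∘(33,2) = (33·2177+272·2·132, 33·132+2·2177) = (143649,8710)
n=4: (143649,8710)∘(33,2) = (33·143649+272·2·8710, 33·8710+2·143649) = (9478657,574728)

33 2
2177 132
143649 8710
9478657 574728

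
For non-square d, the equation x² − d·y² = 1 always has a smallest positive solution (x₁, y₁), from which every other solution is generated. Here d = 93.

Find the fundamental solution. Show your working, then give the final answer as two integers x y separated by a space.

[9; 1,1,1,4,6,4,1,1,1,18] for √93; ℓ=10 ⇒ convergent index 9
k=0  a_k=9  p_k/q_k = 9/1
k=1  a_k=1  p_k/q_k = 10/1
k=2  a_k=1  p_k/q_k = 19/2
k=3  a_k=1  p_k/q_k = 29/3
k=4  a_k=4  p_k/q_k = 135/14
k=5  a_k=6  p_k/q_k = 839/87
k=6  a_k=4  p_k/q_k = 3491/362
k=7  a_k=1  p_k/q_k = 4330/449
k=8  a_k=1  p_k/q_k = 7821/811
k=9  a_k=1  p_k/q_k = 12151/1260
(x₁, y₁) = (12151, 1260);  12151² − 93·1260² = 1 ✓

12151 1260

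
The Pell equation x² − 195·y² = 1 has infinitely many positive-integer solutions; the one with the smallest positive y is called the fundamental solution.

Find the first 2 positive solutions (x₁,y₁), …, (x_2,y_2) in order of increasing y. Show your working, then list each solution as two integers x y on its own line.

14 1
391 28

[13; 1,26] for √195; ℓ=2 ⇒ convergent index 1
step 0: (13, 1)  from 13·(1,0) + (0,1)
step 1: (14, 1)  from 1·(13,1) + (1,0)
→ (14, 1).  Check: 14²=196, 195·1²=195, difference 1.
(14+1√195)^2 = 391 + 28√195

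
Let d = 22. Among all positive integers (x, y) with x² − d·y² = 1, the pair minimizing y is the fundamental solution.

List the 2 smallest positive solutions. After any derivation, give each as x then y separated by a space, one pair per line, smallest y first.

d=22: √d = [4; 1,2,4,2,1,8] (ℓ=6, even), read p_5/q_5
k=0  a_k=4  p_k/q_k = 4/1
k=1  a_k=1  p_k/q_k = 5/1
k=2  a_k=2  p_k/q_k = 14/3
k=3  a_k=4  p_k/q_k = 61/13
k=4  a_k=2  p_k/q_k = 136/29
k=5  a_k=1  p_k/q_k = 197/42
→ (197, 42).  Check: 197²=38809, 22·42²=38808, difference 1.
k=2:  x_2 = 197·197+22·42·42 = 77617,  y_2 = 197·42+42·197 = 16548

197 42
77617 16548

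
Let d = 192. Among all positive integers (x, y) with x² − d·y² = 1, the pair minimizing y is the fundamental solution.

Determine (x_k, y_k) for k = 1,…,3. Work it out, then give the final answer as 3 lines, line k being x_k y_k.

97 7
18817 1358
3650401 263445

[13; 1,5,1,26] for √192; ℓ=4 ⇒ convergent index 3
i=0: a=13 ⇒ p=13, q=1
i=1: a=1 ⇒ p=14, q=1
i=2: a=5 ⇒ p=83, q=6
i=3: a=1 ⇒ p=97, q=7
(x₁, y₁) = (97, 7);  97² − 192·7² = 1 ✓
(97+7√192)^2 = 18817 + 1358√192
(97+7√192)^3 = 3650401 + 263445√192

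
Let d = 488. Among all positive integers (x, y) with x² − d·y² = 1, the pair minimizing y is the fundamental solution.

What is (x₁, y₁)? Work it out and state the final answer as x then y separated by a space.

243 11

√488 = [22; 11,44, …], period ℓ=2 (even) → k=1
step 0: (22, 1)  from 22·(1,0) + (0,1)
step 1: (243, 11)  from 11·(22,1) + (1,0)
→ (243, 11).  Check: 243²=59049, 488·11²=59048, difference 1.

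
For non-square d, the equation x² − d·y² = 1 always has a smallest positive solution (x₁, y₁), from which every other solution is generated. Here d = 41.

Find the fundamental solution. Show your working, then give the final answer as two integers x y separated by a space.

2049 320

√41 = [6; 2,2,12, …], period ℓ=3 (odd) → k=5
step 0: (6, 1)  from 6·(1,0) + (0,1)
…
step 3: (397, 62)  from 12·(32,5) + (13,2)
step 4: (826, 129)  from 2·(397,62) + (32,5)
step 5: (2049, 320)  from 2·(826,129) + (397,62)
→ (2049, 320).  Check: 2049²=4198401, 41·320²=4198400, difference 1.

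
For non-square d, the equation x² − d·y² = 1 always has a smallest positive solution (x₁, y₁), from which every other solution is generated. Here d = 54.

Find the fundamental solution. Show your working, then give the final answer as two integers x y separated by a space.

d=54: √d = [7; 2,1,6,1,2,14] (ℓ=6, even), read p_5/q_5
step 0: (7, 1)  from 7·(1,0) + (0,1)
…
step 3: (147, 20)  from 6·(22,3) + (15,2)
step 4: (169, 23)  from 1·(147,20) + (22,3)
step 5: (485, 66)  from 2·(169,23) + (147,20)
(x₁, y₁) = (485, 66);  485² − 54·66² = 1 ✓

485 66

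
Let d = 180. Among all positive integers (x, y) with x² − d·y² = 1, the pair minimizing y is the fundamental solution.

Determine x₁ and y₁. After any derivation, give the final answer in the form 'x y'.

d=180: √d = [13; 2,2,2,26] (ℓ=4, even), read p_3/q_3
step 0: (13, 1)  from 13·(1,0) + (0,1)
step 1: (27, 2)  from 2·(13,1) + (1,0)
step 2: (67, 5)  from 2·(27,2) + (13,1)
step 3: (161, 12)  from 2·(67,5) + (27,2)
(x₁, y₁) = (161, 12);  161² − 180·12² = 1 ✓

161 12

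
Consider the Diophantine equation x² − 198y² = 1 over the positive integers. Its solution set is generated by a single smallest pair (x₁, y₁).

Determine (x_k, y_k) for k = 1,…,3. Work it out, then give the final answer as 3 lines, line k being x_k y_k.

197 14
77617 5516
30580901 2173290

√198 = [14; 14,28, …], period ℓ=2 (even) → k=1
step 0: (14, 1)  from 14·(1,0) + (0,1)
step 1: (197, 14)  from 14·(14,1) + (1,0)
→ (197, 14).  Check: 197²=38809, 198·14²=38808, difference 1.
k=2:  x_2 = 197·197+198·14·14 = 77617,  y_2 = 197·14+14·197 = 5516
k=3:  x_3 = 197·77617+198·14·5516 = 30580901,  y_3 = 197·5516+14·77617 = 2173290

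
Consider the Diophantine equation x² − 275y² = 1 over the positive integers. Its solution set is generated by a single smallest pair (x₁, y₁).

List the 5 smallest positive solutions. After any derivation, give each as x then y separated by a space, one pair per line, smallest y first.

√275 = [16; 1,1,2,1,1,32, …], period ℓ=6 (even) → k=5
k=0  a_k=16  p_k/q_k = 16/1
k=1  a_k=1  p_k/q_k = 17/1
…
k=3  a_k=2  p_k/q_k = 83/5
k=4  a_k=1  p_k/q_k = 116/7
k=5  a_k=1  p_k/q_k = 199/12
(x₁, y₁) = (199, 12);  199² − 275·12² = 1 ✓
(x_2, y_2) = (199·199 + 275·12·12, 199·12 + 12·199) = (79201, 4776)
(x_3, y_3) = (199·79201 + 275·12·4776, 199·4776 + 12·79201) = (31521799, 1900836)
(x_4, y_4) = (199·31521799 + 275·12·1900836, 199·1900836 + 12·31521799) = (12545596801, 756527952)
(x_5, y_5) = (199·12545596801 + 275·12·756527952, 199·756527952 + 12·12545596801) = (4993116004999, 301096224060)

199 12
79201 4776
31521799 1900836
12545596801 756527952
4993116004999 301096224060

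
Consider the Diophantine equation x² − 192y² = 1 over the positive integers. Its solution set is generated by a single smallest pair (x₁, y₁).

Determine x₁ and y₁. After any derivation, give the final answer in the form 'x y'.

97 7

√192 = [13; 1,5,1,26, …], period ℓ=4 (even) → k=3
i=0: a=13 ⇒ p=13, q=1
i=1: a=1 ⇒ p=14, q=1
i=2: a=5 ⇒ p=83, q=6
i=3: a=1 ⇒ p=97, q=7
fundamental: x₁=97, y₁=7  (since 9409 − 192·49 = 1)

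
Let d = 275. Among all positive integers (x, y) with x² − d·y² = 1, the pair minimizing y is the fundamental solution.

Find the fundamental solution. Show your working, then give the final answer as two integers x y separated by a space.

199 12

√275 → a₀=16, period (1,1,2,1,1,32); ℓ=6 even so k=5
k=0  a_k=16  p_k/q_k = 16/1
k=1  a_k=1  p_k/q_k = 17/1
…
k=4  a_k=1  p_k/q_k = 116/7
k=5  a_k=1  p_k/q_k = 199/12
fundamental: x₁=199, y₁=12  (since 39601 − 275·144 = 1)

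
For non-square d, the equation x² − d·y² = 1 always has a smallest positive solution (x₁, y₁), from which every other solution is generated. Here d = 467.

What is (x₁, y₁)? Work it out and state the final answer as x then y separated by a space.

1625626 75225

√467 → a₀=21, period (1,1,1,1,3,…,1,1,42); ℓ=14 even so k=13
a_0=21:  p_0=21·1+0=21,  q_0=21·0+1=1
…
a_4=1:  p_4=1·65+43=108,  q_4=1·3+2=5
a_5=3:  p_5=3·108+65=389,  q_5=3·5+3=18
a_6=3:  p_6=3·389+108=1275,  q_6=3·18+5=59
…
a_8=3:  p_8=3·27164+1275=82767,  q_8=3·1257+59=3830
…
a_10=1:  p_10=1·275465+82767=358232,  q_10=1·12747+3830=16577
a_11=1:  p_11=1·358232+275465=633697,  q_11=1·16577+12747=29324
a_12=1:  p_12=1·633697+358232=991929,  q_12=1·29324+16577=45901
a_13=1:  p_13=1·991929+633697=1625626,  q_13=1·45901+29324=75225
fundamental: x₁=1625626, y₁=75225  (since 2642659891876 − 467·5658800625 = 1)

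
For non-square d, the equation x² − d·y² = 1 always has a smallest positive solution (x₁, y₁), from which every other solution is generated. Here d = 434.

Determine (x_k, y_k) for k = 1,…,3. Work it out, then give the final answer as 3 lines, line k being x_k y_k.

√434 = [20; 1,4,1,40, …], period ℓ=4 (even) → k=3
step 0: (20, 1)  from 20·(1,0) + (0,1)
step 1: (21, 1)  from 1·(20,1) + (1,0)
step 2: (104, 5)  from 4·(21,1) + (20,1)
step 3: (125, 6)  from 1·(104,5) + (21,1)
fundamental: x₁=125, y₁=6  (since 15625 − 434·36 = 1)
(125+6√434)^2 = 31249 + 1500√434
(125+6√434)^3 = 7812125 + 374994√434

125 6
31249 1500
7812125 374994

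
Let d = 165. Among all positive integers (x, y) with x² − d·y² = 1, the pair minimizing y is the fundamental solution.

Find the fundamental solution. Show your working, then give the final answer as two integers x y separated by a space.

1079 84

√165 → a₀=12, period (1,5,2,5,1,24); ℓ=6 even so k=5
k=0  a_k=12  p_k/q_k = 12/1
k=1  a_k=1  p_k/q_k = 13/1
…
k=4  a_k=5  p_k/q_k = 912/71
k=5  a_k=1  p_k/q_k = 1079/84
(x₁, y₁) = (1079, 84);  1079² − 165·84² = 1 ✓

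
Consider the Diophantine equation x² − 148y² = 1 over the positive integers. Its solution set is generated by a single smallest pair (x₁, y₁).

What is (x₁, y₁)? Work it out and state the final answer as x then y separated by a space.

√148 = [12; 6,24, …], period ℓ=2 (even) → k=1
step 0: (12, 1)  from 12·(1,0) + (0,1)
step 1: (73, 6)  from 6·(12,1) + (1,0)
fundamental: x₁=73, y₁=6  (since 5329 − 148·36 = 1)

73 6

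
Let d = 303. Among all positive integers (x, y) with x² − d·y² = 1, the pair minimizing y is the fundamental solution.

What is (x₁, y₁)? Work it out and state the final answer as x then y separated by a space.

√303 → a₀=17, period (2,2,5,2,2,34); ℓ=6 even so k=5
i=0: a=17 ⇒ p=17, q=1
…
i=4: a=2 ⇒ p=1027, q=59
i=5: a=2 ⇒ p=2524, q=145
fundamental: x₁=2524, y₁=145  (since 6370576 − 303·21025 = 1)

2524 145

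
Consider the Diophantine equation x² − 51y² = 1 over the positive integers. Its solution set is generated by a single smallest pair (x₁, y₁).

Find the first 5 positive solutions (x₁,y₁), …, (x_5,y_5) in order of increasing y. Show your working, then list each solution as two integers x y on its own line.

50 7
4999 700
499850 69993
49980001 6998600
4997500250 699790007

[7; 7,14] for √51; ℓ=2 ⇒ convergent index 1
a_0=7:  p_0=7·1+0=7,  q_0=7·0+1=1
a_1=7:  p_1=7·7+1=50,  q_1=7·1+0=7
→ (50, 7).  Check: 50²=2500, 51·7²=2499, difference 1.
(x_2, y_2) = (50·50 + 51·7·7, 50·7 + 7·50) = (4999, 700)
(x_3, y_3) = (50·4999 + 51·7·700, 50·700 + 7·4999) = (499850, 69993)
(x_4, y_4) = (50·499850 + 51·7·69993, 50·69993 + 7·499850) = (49980001, 6998600)
(x_5, y_5) = (50·49980001 + 51·7·6998600, 50·6998600 + 7·49980001) = (4997500250, 699790007)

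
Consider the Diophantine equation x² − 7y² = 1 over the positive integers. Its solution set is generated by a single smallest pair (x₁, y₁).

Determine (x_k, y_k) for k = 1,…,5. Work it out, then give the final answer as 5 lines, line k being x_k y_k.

√7 → a₀=2, period (1,1,1,4); ℓ=4 even so k=3
k=0  a_k=2  p_k/q_k = 2/1
k=1  a_k=1  p_k/q_k = 3/1
k=2  a_k=1  p_k/q_k = 5/2
k=3  a_k=1  p_k/q_k = 8/3
fundamental: x₁=8, y₁=3  (since 64 − 7·9 = 1)
(8+3√7)^2 = 127 + 48√7
(8+3√7)^3 = 2024 + 765√7
(8+3√7)^4 = 32257 + 12192√7
(8+3√7)^5 = 514088 + 194307√7

8 3
127 48
2024 765
32257 12192
514088 194307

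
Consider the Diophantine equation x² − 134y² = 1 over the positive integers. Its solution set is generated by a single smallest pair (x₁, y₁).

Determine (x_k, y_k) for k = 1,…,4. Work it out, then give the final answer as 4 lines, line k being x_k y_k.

√134 = [11; 1,1,2,1,3,…,1,1,22, …], period ℓ=14 (even) → k=13
step 0: (11, 1)  from 11·(1,0) + (0,1)
step 1: (12, 1)  from 1·(11,1) + (1,0)
…
step 3: (58, 5)  from 2·(23,2) + (12,1)
…
step 5: (301, 26)  from 3·(81,7) + (58,5)
…
step 9: (17630, 1523)  from 3·(4503,389) + (4121,356)
…
step 11: (61896, 5347)  from 2·(22133,1912) + (17630,1523)
step 12: (84029, 7259)  from 1·(61896,5347) + (22133,1912)
step 13: (145925, 12606)  from 1·(84029,7259) + (61896,5347)
fundamental: x₁=145925, y₁=12606  (since 21294105625 − 134·158911236 = 1)
(x_2, y_2) = (145925·145925 + 134·12606·12606, 145925·12606 + 12606·145925) = (42588211249, 3679061100)
(x_3, y_3) = (145925·42588211249 + 134·12606·3679061100, 145925·3679061100 + 12606·42588211249) = (12429369452874725, 1073733982022394)
(x_4, y_4) = (145925·12429369452874725 + 134·12606·1073733982022394, 145925·1073733982022394 + 12606·12429369452874725) = (3627511474778900280001, 313369262649556627800)

145925 12606
42588211249 3679061100
12429369452874725 1073733982022394
3627511474778900280001 313369262649556627800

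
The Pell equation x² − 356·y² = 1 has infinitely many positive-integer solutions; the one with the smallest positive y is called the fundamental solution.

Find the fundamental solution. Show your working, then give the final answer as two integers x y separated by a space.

500001 26500

√356 = [18; 1,6,1,1,2,…,6,1,36, …], period ℓ=14 (even) → k=13
k=0  a_k=18  p_k/q_k = 18/1
k=1  a_k=1  p_k/q_k = 19/1
k=2  a_k=6  p_k/q_k = 132/7
…
k=5  a_k=2  p_k/q_k = 717/38
…
k=7  a_k=8  p_k/q_k = 8717/462
…
k=12  a_k=6  p_k/q_k = 433982/23001
k=13  a_k=1  p_k/q_k = 500001/26500
→ (500001, 26500).  Check: 500001²=250001000001, 356·26500²=250001000000, difference 1.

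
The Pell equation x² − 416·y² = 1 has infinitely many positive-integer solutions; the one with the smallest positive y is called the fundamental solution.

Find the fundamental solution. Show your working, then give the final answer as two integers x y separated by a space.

5201 255

√416 → a₀=20, period (2,1,1,9,1,1,2,40); ℓ=8 even so k=7
k=0  a_k=20  p_k/q_k = 20/1
k=1  a_k=2  p_k/q_k = 41/2
…
k=3  a_k=1  p_k/q_k = 102/5
k=4  a_k=9  p_k/q_k = 979/48
…
k=6  a_k=1  p_k/q_k = 2060/101
k=7  a_k=2  p_k/q_k = 5201/255
(x₁, y₁) = (5201, 255);  5201² − 416·255² = 1 ✓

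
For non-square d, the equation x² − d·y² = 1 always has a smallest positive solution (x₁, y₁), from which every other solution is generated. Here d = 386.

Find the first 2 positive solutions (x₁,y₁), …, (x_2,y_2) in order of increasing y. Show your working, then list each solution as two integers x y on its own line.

√386 → a₀=19, period (1,1,1,4,1,18,1,4,1,1,1,38); ℓ=12 even so k=11
i=0: a=19 ⇒ p=19, q=1
i=1: a=1 ⇒ p=20, q=1
i=2: a=1 ⇒ p=39, q=2
i=3: a=1 ⇒ p=59, q=3
…
i=6: a=18 ⇒ p=6287, q=320
i=7: a=1 ⇒ p=6621, q=337
…
i=9: a=1 ⇒ p=39392, q=2005
i=10: a=1 ⇒ p=72163, q=3673
i=11: a=1 ⇒ p=111555, q=5678
→ (111555, 5678).  Check: 111555²=12444518025, 386·5678²=12444518024, difference 1.
(x_2, y_2) = (111555·111555 + 386·5678·5678, 111555·5678 + 5678·111555) = (24889036049, 1266818580)

111555 5678
24889036049 1266818580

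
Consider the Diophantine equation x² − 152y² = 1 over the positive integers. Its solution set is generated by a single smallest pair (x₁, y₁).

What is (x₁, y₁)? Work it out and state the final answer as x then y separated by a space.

37 3

√152 → a₀=12, period (3,24); ℓ=2 even so k=1
k=0  a_k=12  p_k/q_k = 12/1
k=1  a_k=3  p_k/q_k = 37/3
(x₁, y₁) = (37, 3);  37² − 152·3² = 1 ✓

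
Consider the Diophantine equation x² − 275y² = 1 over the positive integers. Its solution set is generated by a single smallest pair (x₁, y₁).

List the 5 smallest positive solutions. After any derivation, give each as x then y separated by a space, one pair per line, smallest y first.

199 12
79201 4776
31521799 1900836
12545596801 756527952
4993116004999 301096224060

d=275: √d = [16; 1,1,2,1,1,32] (ℓ=6, even), read p_5/q_5
step 0: (16, 1)  from 16·(1,0) + (0,1)
step 1: (17, 1)  from 1·(16,1) + (1,0)
step 2: (33, 2)  from 1·(17,1) + (16,1)
…
step 4: (116, 7)  from 1·(83,5) + (33,2)
step 5: (199, 12)  from 1·(116,7) + (83,5)
(x₁, y₁) = (199, 12);  199² − 275·12² = 1 ✓
(199+12√275)^2 = 79201 + 4776√275
(199+12√275)^3 = 31521799 + 1900836√275
(199+12√275)^4 = 12545596801 + 756527952√275
(199+12√275)^5 = 4993116004999 + 301096224060√275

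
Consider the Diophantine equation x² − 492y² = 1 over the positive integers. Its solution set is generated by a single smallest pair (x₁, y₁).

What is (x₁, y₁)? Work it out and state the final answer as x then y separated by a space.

29767 1342

√492 = [22; 5,1,1,10,1,1,5,44, …], period ℓ=8 (even) → k=7
k=0  a_k=22  p_k/q_k = 22/1
…
k=2  a_k=1  p_k/q_k = 133/6
…
k=6  a_k=1  p_k/q_k = 5390/243
k=7  a_k=5  p_k/q_k = 29767/1342
(x₁, y₁) = (29767, 1342);  29767² − 492·1342² = 1 ✓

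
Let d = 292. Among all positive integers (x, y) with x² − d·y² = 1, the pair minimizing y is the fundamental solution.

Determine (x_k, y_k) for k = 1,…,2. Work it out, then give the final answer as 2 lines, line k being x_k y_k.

2281249 133500
10408194000001 609093483000

d=292: √d = [17; 11,2,1,3,8,3,1,2,11,34] (ℓ=10, even), read p_9/q_9
step 0: (17, 1)  from 17·(1,0) + (0,1)
…
step 2: (393, 23)  from 2·(188,11) + (17,1)
step 3: (581, 34)  from 1·(393,23) + (188,11)
step 4: (2136, 125)  from 3·(581,34) + (393,23)
step 5: (17669, 1034)  from 8·(2136,125) + (581,34)
step 6: (55143, 3227)  from 3·(17669,1034) + (2136,125)
…
step 8: (200767, 11749)  from 2·(72812,4261) + (55143,3227)
step 9: (2281249, 133500)  from 11·(200767,11749) + (72812,4261)
→ (2281249, 133500).  Check: 2281249²=5204097000001, 292·133500²=5204097000000, difference 1.
(x_2, y_2) = (2281249·2281249 + 292·133500·133500, 2281249·133500 + 133500·2281249) = (10408194000001, 609093483000)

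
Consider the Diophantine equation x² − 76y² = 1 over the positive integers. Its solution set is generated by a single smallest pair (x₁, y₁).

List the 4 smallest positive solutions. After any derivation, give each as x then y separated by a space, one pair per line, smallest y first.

57799 6630
6681448801 766414740
772362118440199 88596011107890
89283516160768675201 10241521691283453480

√76 = [8; 1,2,1,1,5,4,5,1,1,2,1,16, …], period ℓ=12 (even) → k=11
k=0  a_k=8  p_k/q_k = 8/1
…
k=3  a_k=1  p_k/q_k = 35/4
…
k=5  a_k=5  p_k/q_k = 340/39
k=6  a_k=4  p_k/q_k = 1421/163
k=7  a_k=5  p_k/q_k = 7445/854
k=8  a_k=1  p_k/q_k = 8866/1017
k=9  a_k=1  p_k/q_k = 16311/1871
k=10  a_k=2  p_k/q_k = 41488/4759
k=11  a_k=1  p_k/q_k = 57799/6630
(x₁, y₁) = (57799, 6630);  57799² − 76·6630² = 1 ✓
k=2:  x_2 = 57799·57799+76·6630·6630 = 6681448801,  y_2 = 57799·6630+6630·57799 = 766414740
k=3:  x_3 = 57799·6681448801+76·6630·766414740 = 772362118440199,  y_3 = 57799·766414740+6630·6681448801 = 88596011107890
k=4:  x_4 = 57799·772362118440199+76·6630·88596011107890 = 89283516160768675201,  y_4 = 57799·88596011107890+6630·772362118440199 = 10241521691283453480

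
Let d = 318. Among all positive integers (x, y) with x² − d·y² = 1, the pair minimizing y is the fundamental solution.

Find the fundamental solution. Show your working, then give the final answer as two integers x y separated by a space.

√318 → a₀=17, period (1,4,1,34); ℓ=4 even so k=3
k=0  a_k=17  p_k/q_k = 17/1
…
k=2  a_k=4  p_k/q_k = 89/5
k=3  a_k=1  p_k/q_k = 107/6
fundamental: x₁=107, y₁=6  (since 11449 − 318·36 = 1)

107 6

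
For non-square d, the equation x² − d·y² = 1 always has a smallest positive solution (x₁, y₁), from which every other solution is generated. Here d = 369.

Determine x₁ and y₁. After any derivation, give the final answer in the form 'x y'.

8396801 437120

[19; 4,1,3,2,7,4,7,2,3,1,4,38] for √369; ℓ=12 ⇒ convergent index 11
step 0: (19, 1)  from 19·(1,0) + (0,1)
step 1: (77, 4)  from 4·(19,1) + (1,0)
step 2: (96, 5)  from 1·(77,4) + (19,1)
step 3: (365, 19)  from 3·(96,5) + (77,4)
…
step 5: (6147, 320)  from 7·(826,43) + (365,19)
…
step 7: (184045, 9581)  from 7·(25414,1323) + (6147,320)
step 8: (393504, 20485)  from 2·(184045,9581) + (25414,1323)
step 9: (1364557, 71036)  from 3·(393504,20485) + (184045,9581)
step 10: (1758061, 91521)  from 1·(1364557,71036) + (393504,20485)
step 11: (8396801, 437120)  from 4·(1758061,91521) + (1364557,71036)
→ (8396801, 437120).  Check: 8396801²=70506267033601, 369·437120²=70506267033600, difference 1.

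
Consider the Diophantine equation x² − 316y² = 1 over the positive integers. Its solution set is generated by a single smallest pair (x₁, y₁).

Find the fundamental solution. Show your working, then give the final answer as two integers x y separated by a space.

12799 720

√316 = [17; 1,3,2,8,2,3,1,34, …], period ℓ=8 (even) → k=7
step 0: (17, 1)  from 17·(1,0) + (0,1)
…
step 6: (9937, 559)  from 3·(2862,161) + (1351,76)
step 7: (12799, 720)  from 1·(9937,559) + (2862,161)
(x₁, y₁) = (12799, 720);  12799² − 316·720² = 1 ✓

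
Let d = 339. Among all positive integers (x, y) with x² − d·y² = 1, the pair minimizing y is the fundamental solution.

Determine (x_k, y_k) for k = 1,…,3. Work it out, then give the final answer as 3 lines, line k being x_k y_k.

97970 5321
19196241799 1042596740
3761311617998090 204286405230279

√339 = [18; 2,2,2,1,17,1,2,2,2,36, …], period ℓ=10 (even) → k=9
k=0  a_k=18  p_k/q_k = 18/1
…
k=2  a_k=2  p_k/q_k = 92/5
…
k=5  a_k=17  p_k/q_k = 5542/301
k=6  a_k=1  p_k/q_k = 5855/318
k=7  a_k=2  p_k/q_k = 17252/937
k=8  a_k=2  p_k/q_k = 40359/2192
k=9  a_k=2  p_k/q_k = 97970/5321
fundamental: x₁=97970, y₁=5321  (since 9598120900 − 339·28313041 = 1)
k=2:  x_2 = 97970·97970+339·5321·5321 = 19196241799,  y_2 = 97970·5321+5321·97970 = 1042596740
k=3:  x_3 = 97970·19196241799+339·5321·1042596740 = 3761311617998090,  y_3 = 97970·1042596740+5321·19196241799 = 204286405230279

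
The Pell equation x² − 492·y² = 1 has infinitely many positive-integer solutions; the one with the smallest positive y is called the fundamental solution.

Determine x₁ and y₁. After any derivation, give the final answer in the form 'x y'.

29767 1342

d=492: √d = [22; 5,1,1,10,1,1,5,44] (ℓ=8, even), read p_7/q_7
step 0: (22, 1)  from 22·(1,0) + (0,1)
…
step 6: (5390, 243)  from 1·(2817,127) + (2573,116)
step 7: (29767, 1342)  from 5·(5390,243) + (2817,127)
→ (29767, 1342).  Check: 29767²=886074289, 492·1342²=886074288, difference 1.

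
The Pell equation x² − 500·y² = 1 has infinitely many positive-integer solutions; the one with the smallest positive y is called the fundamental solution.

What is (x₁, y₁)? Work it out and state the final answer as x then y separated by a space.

930249 41602

√500 = [22; 2,1,3,2,1,…,1,2,44, …], period ℓ=14 (even) → k=13
k=0  a_k=22  p_k/q_k = 22/1
k=1  a_k=2  p_k/q_k = 45/2
k=2  a_k=1  p_k/q_k = 67/3
k=3  a_k=3  p_k/q_k = 246/11
k=4  a_k=2  p_k/q_k = 559/25
k=5  a_k=1  p_k/q_k = 805/36
k=6  a_k=1  p_k/q_k = 1364/61
k=7  a_k=10  p_k/q_k = 14445/646
k=8  a_k=1  p_k/q_k = 15809/707
…
k=10  a_k=2  p_k/q_k = 76317/3413
k=11  a_k=3  p_k/q_k = 259205/11592
k=12  a_k=1  p_k/q_k = 335522/15005
k=13  a_k=2  p_k/q_k = 930249/41602
→ (930249, 41602).  Check: 930249²=865363202001, 500·41602²=865363202000, difference 1.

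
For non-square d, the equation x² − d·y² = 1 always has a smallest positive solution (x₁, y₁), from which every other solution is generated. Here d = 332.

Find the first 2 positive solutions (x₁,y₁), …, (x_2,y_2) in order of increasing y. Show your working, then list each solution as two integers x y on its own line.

13447 738
361643617 19847772

√332 = [18; 4,1,1,8,1,1,4,36, …], period ℓ=8 (even) → k=7
a_0=18:  p_0=18·1+0=18,  q_0=18·0+1=1
a_1=4:  p_1=4·18+1=73,  q_1=4·1+0=4
…
a_5=1:  p_5=1·1403+164=1567,  q_5=1·77+9=86
a_6=1:  p_6=1·1567+1403=2970,  q_6=1·86+77=163
a_7=4:  p_7=4·2970+1567=13447,  q_7=4·163+86=738
fundamental: x₁=13447, y₁=738  (since 180821809 − 332·544644 = 1)
k=2:  x_2 = 13447·13447+332·738·738 = 361643617,  y_2 = 13447·738+738·13447 = 19847772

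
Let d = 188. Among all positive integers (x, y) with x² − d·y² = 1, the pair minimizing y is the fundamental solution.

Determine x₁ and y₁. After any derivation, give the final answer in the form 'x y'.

√188 → a₀=13, period (1,2,2,6,2,2,1,26); ℓ=8 even so k=7
i=0: a=13 ⇒ p=13, q=1
i=1: a=1 ⇒ p=14, q=1
i=2: a=2 ⇒ p=41, q=3
i=3: a=2 ⇒ p=96, q=7
i=4: a=6 ⇒ p=617, q=45
i=5: a=2 ⇒ p=1330, q=97
i=6: a=2 ⇒ p=3277, q=239
i=7: a=1 ⇒ p=4607, q=336
(x₁, y₁) = (4607, 336);  4607² − 188·336² = 1 ✓

4607 336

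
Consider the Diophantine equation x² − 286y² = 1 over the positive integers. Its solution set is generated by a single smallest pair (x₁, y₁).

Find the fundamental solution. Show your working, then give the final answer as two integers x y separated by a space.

561835 33222

√286 = [16; 1,10,3,3,2,3,3,10,1,32, …], period ℓ=10 (even) → k=9
k=0  a_k=16  p_k/q_k = 16/1
…
k=2  a_k=10  p_k/q_k = 186/11
k=3  a_k=3  p_k/q_k = 575/34
k=4  a_k=3  p_k/q_k = 1911/113
…
k=8  a_k=10  p_k/q_k = 512132/30283
k=9  a_k=1  p_k/q_k = 561835/33222
→ (561835, 33222).  Check: 561835²=315658567225, 286·33222²=315658567224, difference 1.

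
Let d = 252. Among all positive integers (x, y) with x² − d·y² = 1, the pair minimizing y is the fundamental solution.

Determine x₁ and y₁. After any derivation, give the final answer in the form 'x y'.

127 8

√252 → a₀=15, period (1,6,1,30); ℓ=4 even so k=3
step 0: (15, 1)  from 15·(1,0) + (0,1)
…
step 2: (111, 7)  from 6·(16,1) + (15,1)
step 3: (127, 8)  from 1·(111,7) + (16,1)
fundamental: x₁=127, y₁=8  (since 16129 − 252·64 = 1)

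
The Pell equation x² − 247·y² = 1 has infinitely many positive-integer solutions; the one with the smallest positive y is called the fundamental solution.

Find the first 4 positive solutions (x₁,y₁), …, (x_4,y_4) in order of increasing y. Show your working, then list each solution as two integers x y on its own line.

85292 5427
14549450527 925759368
2481903468612476 157919736025485
423373021275241155457 26938580249245573872

[15; 1,2,1,1,9,1,9,1,1,2,1,30] for √247; ℓ=12 ⇒ convergent index 11
a_0=15:  p_0=15·1+0=15,  q_0=15·0+1=1
a_1=1:  p_1=1·15+1=16,  q_1=1·1+0=1
a_2=2:  p_2=2·16+15=47,  q_2=2·1+1=3
…
a_6=1:  p_6=1·1053+110=1163,  q_6=1·67+7=74
…
a_10=2:  p_10=2·24203+12683=61089,  q_10=2·1540+807=3887
a_11=1:  p_11=1·61089+24203=85292,  q_11=1·3887+1540=5427
→ (85292, 5427).  Check: 85292²=7274725264, 247·5427²=7274725263, difference 1.
(85292+5427√247)^2 = 14549450527 + 925759368√247
(85292+5427√247)^3 = 2481903468612476 + 157919736025485√247
(85292+5427√247)^4 = 423373021275241155457 + 26938580249245573872√247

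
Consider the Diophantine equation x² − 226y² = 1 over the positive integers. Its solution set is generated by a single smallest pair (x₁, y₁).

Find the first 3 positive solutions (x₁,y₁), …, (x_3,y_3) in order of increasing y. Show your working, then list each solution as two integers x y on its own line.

451 30
406801 27060
366934051 24408090

√226 → a₀=15, period (30); ℓ=1 odd so k=1
i=0: a=15 ⇒ p=15, q=1
i=1: a=30 ⇒ p=451, q=30
(x₁, y₁) = (451, 30);  451² − 226·30² = 1 ✓
k=2:  x_2 = 451·451+226·30·30 = 406801,  y_2 = 451·30+30·451 = 27060
k=3:  x_3 = 451·406801+226·30·27060 = 366934051,  y_3 = 451·27060+30·406801 = 24408090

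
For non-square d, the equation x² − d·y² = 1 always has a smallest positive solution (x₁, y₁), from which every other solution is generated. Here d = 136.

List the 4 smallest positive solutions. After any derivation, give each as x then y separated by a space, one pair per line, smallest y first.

d=136: √d = [11; 1,1,1,22] (ℓ=4, even), read p_3/q_3
step 0: (11, 1)  from 11·(1,0) + (0,1)
step 1: (12, 1)  from 1·(11,1) + (1,0)
step 2: (23, 2)  from 1·(12,1) + (11,1)
step 3: (35, 3)  from 1·(23,2) + (12,1)
→ (35, 3).  Check: 35²=1225, 136·3²=1224, difference 1.
(35+3√136)^2 = 2449 + 210√136
(35+3√136)^3 = 171395 + 14697√136
(35+3√136)^4 = 11995201 + 1028580√136

35 3
2449 210
171395 14697
11995201 1028580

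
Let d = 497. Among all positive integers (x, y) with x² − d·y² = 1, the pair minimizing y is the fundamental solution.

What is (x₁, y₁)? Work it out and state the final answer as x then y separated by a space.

[22; 3,2,2,5,6,5,2,2,3,44] for √497; ℓ=10 ⇒ convergent index 9
i=0: a=22 ⇒ p=22, q=1
i=1: a=3 ⇒ p=67, q=3
i=2: a=2 ⇒ p=156, q=7
…
i=6: a=5 ⇒ p=65476, q=2937
…
i=8: a=2 ⇒ p=352750, q=15823
i=9: a=3 ⇒ p=1201887, q=53912
→ (1201887, 53912).  Check: 1201887²=1444532360769, 497·53912²=1444532360768, difference 1.

1201887 53912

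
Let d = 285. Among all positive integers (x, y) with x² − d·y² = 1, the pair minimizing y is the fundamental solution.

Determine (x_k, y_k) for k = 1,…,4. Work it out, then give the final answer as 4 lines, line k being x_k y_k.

2431 144
11819521 700128
57466508671 3404022192
279402153338881 16550355197376

d=285: √d = [16; 1,7,2,7,1,32] (ℓ=6, even), read p_5/q_5
k=0  a_k=16  p_k/q_k = 16/1
k=1  a_k=1  p_k/q_k = 17/1
k=2  a_k=7  p_k/q_k = 135/8
…
k=4  a_k=7  p_k/q_k = 2144/127
k=5  a_k=1  p_k/q_k = 2431/144
(x₁, y₁) = (2431, 144);  2431² − 285·144² = 1 ✓
(2431+144√285)^2 = 11819521 + 700128√285
(2431+144√285)^3 = 57466508671 + 3404022192√285
(2431+144√285)^4 = 279402153338881 + 16550355197376√285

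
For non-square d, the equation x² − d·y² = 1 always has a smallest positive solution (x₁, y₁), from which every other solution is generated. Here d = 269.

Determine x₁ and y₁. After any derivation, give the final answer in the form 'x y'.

[16; 2,2,32] for √269; ℓ=3 ⇒ convergent index 5
i=0: a=16 ⇒ p=16, q=1
i=1: a=2 ⇒ p=33, q=2
…
i=4: a=2 ⇒ p=5396, q=329
i=5: a=2 ⇒ p=13449, q=820
(x₁, y₁) = (13449, 820);  13449² − 269·820² = 1 ✓

13449 820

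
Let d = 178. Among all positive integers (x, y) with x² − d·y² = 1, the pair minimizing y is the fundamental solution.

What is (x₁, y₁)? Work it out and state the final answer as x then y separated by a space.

[13; 2,1,12,1,2,26] for √178; ℓ=6 ⇒ convergent index 5
step 0: (13, 1)  from 13·(1,0) + (0,1)
step 1: (27, 2)  from 2·(13,1) + (1,0)
step 2: (40, 3)  from 1·(27,2) + (13,1)
…
step 4: (547, 41)  from 1·(507,38) + (40,3)
step 5: (1601, 120)  from 2·(547,41) + (507,38)
fundamental: x₁=1601, y₁=120  (since 2563201 − 178·14400 = 1)

1601 120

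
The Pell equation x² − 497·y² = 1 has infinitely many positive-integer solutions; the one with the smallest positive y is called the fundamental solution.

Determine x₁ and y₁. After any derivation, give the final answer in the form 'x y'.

d=497: √d = [22; 3,2,2,5,6,5,2,2,3,44] (ℓ=10, even), read p_9/q_9
k=0  a_k=22  p_k/q_k = 22/1
…
k=2  a_k=2  p_k/q_k = 156/7
…
k=5  a_k=6  p_k/q_k = 12685/569
k=6  a_k=5  p_k/q_k = 65476/2937
…
k=8  a_k=2  p_k/q_k = 352750/15823
k=9  a_k=3  p_k/q_k = 1201887/53912
→ (1201887, 53912).  Check: 1201887²=1444532360769, 497·53912²=1444532360768, difference 1.

1201887 53912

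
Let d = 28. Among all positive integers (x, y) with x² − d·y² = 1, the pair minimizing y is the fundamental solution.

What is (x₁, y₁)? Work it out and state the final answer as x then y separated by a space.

127 24

[5; 3,2,3,10] for √28; ℓ=4 ⇒ convergent index 3
i=0: a=5 ⇒ p=5, q=1
i=1: a=3 ⇒ p=16, q=3
i=2: a=2 ⇒ p=37, q=7
i=3: a=3 ⇒ p=127, q=24
(x₁, y₁) = (127, 24);  127² − 28·24² = 1 ✓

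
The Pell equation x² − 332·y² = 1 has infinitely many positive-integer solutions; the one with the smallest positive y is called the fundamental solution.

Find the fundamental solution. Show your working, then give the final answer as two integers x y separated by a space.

13447 738

√332 → a₀=18, period (4,1,1,8,1,1,4,36); ℓ=8 even so k=7
a_0=18:  p_0=18·1+0=18,  q_0=18·0+1=1
a_1=4:  p_1=4·18+1=73,  q_1=4·1+0=4
a_2=1:  p_2=1·73+18=91,  q_2=1·4+1=5
a_3=1:  p_3=1·91+73=164,  q_3=1·5+4=9
…
a_5=1:  p_5=1·1403+164=1567,  q_5=1·77+9=86
a_6=1:  p_6=1·1567+1403=2970,  q_6=1·86+77=163
a_7=4:  p_7=4·2970+1567=13447,  q_7=4·163+86=738
(x₁, y₁) = (13447, 738);  13447² − 332·738² = 1 ✓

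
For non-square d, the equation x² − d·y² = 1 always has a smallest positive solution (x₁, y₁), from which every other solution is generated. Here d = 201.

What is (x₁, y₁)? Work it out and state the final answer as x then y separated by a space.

515095 36332

d=201: √d = [14; 5,1,1,1,2,…,1,5,28] (ℓ=14, even), read p_13/q_13
i=0: a=14 ⇒ p=14, q=1
…
i=2: a=1 ⇒ p=85, q=6
i=3: a=1 ⇒ p=156, q=11
i=4: a=1 ⇒ p=241, q=17
…
i=7: a=8 ⇒ p=7670, q=541
…
i=9: a=2 ⇒ p=24768, q=1747
i=10: a=1 ⇒ p=33317, q=2350
i=11: a=1 ⇒ p=58085, q=4097
i=12: a=1 ⇒ p=91402, q=6447
i=13: a=5 ⇒ p=515095, q=36332
→ (515095, 36332).  Check: 515095²=265322859025, 201·36332²=265322859024, difference 1.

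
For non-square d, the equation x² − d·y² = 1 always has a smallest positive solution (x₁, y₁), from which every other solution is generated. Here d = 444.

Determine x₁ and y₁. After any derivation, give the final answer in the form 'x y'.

[21; 14,42] for √444; ℓ=2 ⇒ convergent index 1
a_0=21:  p_0=21·1+0=21,  q_0=21·0+1=1
a_1=14:  p_1=14·21+1=295,  q_1=14·1+0=14
→ (295, 14).  Check: 295²=87025, 444·14²=87024, difference 1.

295 14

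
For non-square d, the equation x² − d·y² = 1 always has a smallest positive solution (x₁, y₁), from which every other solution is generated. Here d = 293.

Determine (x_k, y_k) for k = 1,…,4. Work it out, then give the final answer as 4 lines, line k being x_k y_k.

√293 → a₀=17, period (8,1,1,8,34); ℓ=5 odd so k=9
i=0: a=17 ⇒ p=17, q=1
i=1: a=8 ⇒ p=137, q=8
…
i=8: a=1 ⇒ p=1444507, q=84389
i=9: a=8 ⇒ p=12320649, q=719780
→ (12320649, 719780).  Check: 12320649²=151798391781201, 293·719780²=151798391781200, difference 1.
k=2:  x_2 = 12320649·12320649+293·719780·719780 = 303596783562401,  y_2 = 12320649·719780+719780·12320649 = 17736313474440
k=3:  x_3 = 12320649·303596783562401+293·719780·17736313474440 = 7481018815602612315849,  y_3 = 12320649·17736313474440+719780·303596783562401 = 437045785745090703340
k=4:  x_4 = 12320649·7481018815602612315849+293·719780·437045785745090703340 = 184342013978870716056521769601,  y_4 = 12320649·437045785745090703340+719780·7481018815602612315849 = 10769375446188914321717060880

12320649 719780
303596783562401 17736313474440
7481018815602612315849 437045785745090703340
184342013978870716056521769601 10769375446188914321717060880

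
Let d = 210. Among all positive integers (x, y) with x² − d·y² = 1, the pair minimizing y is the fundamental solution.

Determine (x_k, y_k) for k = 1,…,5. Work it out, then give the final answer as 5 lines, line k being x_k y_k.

[14; 2,28] for √210; ℓ=2 ⇒ convergent index 1
step 0: (14, 1)  from 14·(1,0) + (0,1)
step 1: (29, 2)  from 2·(14,1) + (1,0)
→ (29, 2).  Check: 29²=841, 210·2²=840, difference 1.
k=2:  x_2 = 29·29+210·2·2 = 1681,  y_2 = 29·2+2·29 = 116
k=3:  x_3 = 29·1681+210·2·116 = 97469,  y_3 = 29·116+2·1681 = 6726
k=4:  x_4 = 29·97469+210·2·6726 = 5651521,  y_4 = 29·6726+2·97469 = 389992
k=5:  x_5 = 29·5651521+210·2·389992 = 327690749,  y_5 = 29·389992+2·5651521 = 22612810

29 2
1681 116
97469 6726
5651521 389992
327690749 22612810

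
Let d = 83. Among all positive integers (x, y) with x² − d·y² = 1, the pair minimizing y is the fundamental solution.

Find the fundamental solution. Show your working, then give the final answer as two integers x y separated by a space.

√83 → a₀=9, period (9,18); ℓ=2 even so k=1
k=0  a_k=9  p_k/q_k = 9/1
k=1  a_k=9  p_k/q_k = 82/9
fundamental: x₁=82, y₁=9  (since 6724 − 83·81 = 1)

82 9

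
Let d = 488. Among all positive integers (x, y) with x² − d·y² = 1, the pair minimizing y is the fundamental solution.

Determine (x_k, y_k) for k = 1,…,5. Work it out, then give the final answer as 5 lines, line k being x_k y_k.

243 11
118097 5346
57394899 2598145
27893802817 1262693124
13556330774163 613666260119

√488 = [22; 11,44, …], period ℓ=2 (even) → k=1
k=0  a_k=22  p_k/q_k = 22/1
k=1  a_k=11  p_k/q_k = 243/11
fundamental: x₁=243, y₁=11  (since 59049 − 488·121 = 1)
(243+11√488)^2 = 118097 + 5346√488
(243+11√488)^3 = 57394899 + 2598145√488
(243+11√488)^4 = 27893802817 + 1262693124√488
(243+11√488)^5 = 13556330774163 + 613666260119√488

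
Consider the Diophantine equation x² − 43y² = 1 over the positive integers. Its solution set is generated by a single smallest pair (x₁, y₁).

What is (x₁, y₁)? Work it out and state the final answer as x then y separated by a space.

d=43: √d = [6; 1,1,3,1,5,1,3,1,1,12] (ℓ=10, even), read p_9/q_9
i=0: a=6 ⇒ p=6, q=1
…
i=2: a=1 ⇒ p=13, q=2
i=3: a=3 ⇒ p=46, q=7
…
i=8: a=1 ⇒ p=1941, q=296
i=9: a=1 ⇒ p=3482, q=531
→ (3482, 531).  Check: 3482²=12124324, 43·531²=12124323, difference 1.

3482 531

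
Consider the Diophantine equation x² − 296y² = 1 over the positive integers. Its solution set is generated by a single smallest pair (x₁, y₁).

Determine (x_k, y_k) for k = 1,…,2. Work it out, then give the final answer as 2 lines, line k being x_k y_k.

d=296: √d = [17; 4,1,7,1,4,34] (ℓ=6, even), read p_5/q_5
a_0=17:  p_0=17·1+0=17,  q_0=17·0+1=1
…
a_4=1:  p_4=1·671+86=757,  q_4=1·39+5=44
a_5=4:  p_5=4·757+671=3699,  q_5=4·44+39=215
→ (3699, 215).  Check: 3699²=13682601, 296·215²=13682600, difference 1.
k=2:  x_2 = 3699·3699+296·215·215 = 27365201,  y_2 = 3699·215+215·3699 = 1590570

3699 215
27365201 1590570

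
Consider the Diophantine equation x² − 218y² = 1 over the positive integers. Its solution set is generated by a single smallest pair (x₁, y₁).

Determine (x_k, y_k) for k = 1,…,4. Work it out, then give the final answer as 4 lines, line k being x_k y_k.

126003 8534
31753512017 2150619204
8002075549230099 541968943114690
2016571050827526816577 136579425476409948936

[14; 1,3,3,1,28] for √218; ℓ=5 ⇒ convergent index 9
k=0  a_k=14  p_k/q_k = 14/1
…
k=6  a_k=1  p_k/q_k = 7471/506
…
k=8  a_k=3  p_k/q_k = 96370/6527
k=9  a_k=1  p_k/q_k = 126003/8534
(x₁, y₁) = (126003, 8534);  126003² − 218·8534² = 1 ✓
(126003+8534√218)^2 = 31753512017 + 2150619204√218
(126003+8534√218)^3 = 8002075549230099 + 541968943114690√218
(126003+8534√218)^4 = 2016571050827526816577 + 136579425476409948936√218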